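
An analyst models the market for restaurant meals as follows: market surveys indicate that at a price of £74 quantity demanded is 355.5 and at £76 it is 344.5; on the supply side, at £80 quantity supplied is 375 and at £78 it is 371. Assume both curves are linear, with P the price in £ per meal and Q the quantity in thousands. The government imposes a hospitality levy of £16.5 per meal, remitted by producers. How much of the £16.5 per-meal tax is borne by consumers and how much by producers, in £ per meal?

Demand slope: (344.5 − 355.5)/(76 − 74) = -5.5, so Qd = 762.5 − 5.5P.
Supply slope: (371 − 375)/(78 − 80) = 2, so Qs = 2P + 215.
Before the tax: set 762.5 − 5.5P = 2P + 215 → P* = £73, Q* = 361.
With the tax collected from producers, supply shifts: Qs = 2(P − 16.5) + 215.
New equilibrium: consumers pay £77.4, producers receive £60.9, Q = 336.8. (Wedge: Pb − Ps = 16.5.)
Burden on consumers: £4.4; on producers: £12.1. (They sum to £16.5.)

Consumers bear £4.4 per meal; producers bear £12.1 per meal.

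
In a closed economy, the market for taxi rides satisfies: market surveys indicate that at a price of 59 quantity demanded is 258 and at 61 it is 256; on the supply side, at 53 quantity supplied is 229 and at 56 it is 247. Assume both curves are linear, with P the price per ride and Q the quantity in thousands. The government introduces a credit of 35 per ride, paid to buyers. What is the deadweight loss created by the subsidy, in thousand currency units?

Deadweight loss = 525 thousand.

Demand slope: (256 − 258)/(61 − 59) = -1, so Qd = 317 − P.
Supply slope: (247 − 229)/(56 − 53) = 6, so Qs = 6P − 89.
Without the subsidy, 317 − P = 6P − 89 gives 7P = 406, so P* = 58 and Q* = 259.
With a per-unit subsidy paid to buyers, each effectively pays P − 35, so demand becomes Qd = 317 − (P − 35).
Solving gives Q = 289 with buyers paying 28 and suppliers receiving 63 (the 35 wedge).
Quantity rises by |ΔQ| = |259 − 289| = 30.
DWL = ½ · t · |ΔQ| = ½ · 35 · 30 = 525.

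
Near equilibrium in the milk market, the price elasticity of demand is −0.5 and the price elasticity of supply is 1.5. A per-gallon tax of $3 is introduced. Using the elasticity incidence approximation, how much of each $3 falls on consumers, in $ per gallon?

Consumers bear ≈ $2.25 per gallon.

Incidence ratio: consumers' share ≈ εs / (εs + |εd|) = 1.5 / (1.5 + 0.5) = 0.75.
So consumers bear ≈ 0.75 × $3 = $2.25; sellers bear $0.75.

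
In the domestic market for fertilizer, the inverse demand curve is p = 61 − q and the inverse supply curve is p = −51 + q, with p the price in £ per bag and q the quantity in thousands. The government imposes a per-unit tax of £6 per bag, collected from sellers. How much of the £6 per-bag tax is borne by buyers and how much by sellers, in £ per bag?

Buyers bear £3 per bag; sellers bear £3 per bag.

Rewrite in direct form: qd = 61 − p and qs = p + 51.
Without the tax, 61 − p = p + 51 gives 2p = 10, so p* = £5 and q* = 56.
With the tax collected from sellers, supply shifts: qs = (p − 6) + 51.
Solving gives q = 53 with buyers paying £8 and sellers receiving £2 (the £6 wedge).
Burden on buyers: £3; on sellers: £3. (They sum to £6.)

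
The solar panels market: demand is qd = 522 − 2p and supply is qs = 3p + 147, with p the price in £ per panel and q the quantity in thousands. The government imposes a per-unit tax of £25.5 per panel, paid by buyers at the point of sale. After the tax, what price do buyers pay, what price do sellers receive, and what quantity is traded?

Buyers pay £90.3; sellers receive £64.8; quantity = 341.4.

Before the tax: set 522 − 2p = 3p + 147 → p* = £75, q* = 372.
With the tax collected from buyers, demand (in seller-price terms) shifts: qd = 522 − 2(p + 25.5).
Solving gives q = 341.4 with buyers paying £90.3 and sellers receiving £64.8 (the £25.5 wedge).
The less price-elastic side of the market bears the larger share of a per-unit tax.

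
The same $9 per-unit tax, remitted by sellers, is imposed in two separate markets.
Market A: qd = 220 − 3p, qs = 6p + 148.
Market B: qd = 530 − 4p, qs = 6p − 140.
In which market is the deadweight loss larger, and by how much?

Market A: pre-tax p* = $8, q* = 196; post-tax q = 178; deadweight loss = $81.
Market B: pre-tax p* = $67, q* = 262; post-tax q = 240.4; deadweight loss = $97.2.
Difference: $81 vs $97.2 → market B is larger by $16.2.

Market B, by $16.2.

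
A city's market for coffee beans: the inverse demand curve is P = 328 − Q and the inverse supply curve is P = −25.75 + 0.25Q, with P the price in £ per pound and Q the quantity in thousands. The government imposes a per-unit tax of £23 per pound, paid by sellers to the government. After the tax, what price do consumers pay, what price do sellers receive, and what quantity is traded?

Consumers pay £63.4; sellers receive £40.4; quantity = 264.6.

Inverting to Q(P) form: Qd = 328 − P; Qs = 4P + 103.
Before the tax: set 328 − P = 4P + 103 → P* = £45, Q* = 283.
With the tax collected from sellers, supply shifts: Qs = 4(P − 23) + 103.
Solving gives Q = 264.6 with consumers paying £63.4 and sellers receiving £40.4 (the £23 wedge).
The less price-elastic side of the market bears the larger share of a per-unit tax.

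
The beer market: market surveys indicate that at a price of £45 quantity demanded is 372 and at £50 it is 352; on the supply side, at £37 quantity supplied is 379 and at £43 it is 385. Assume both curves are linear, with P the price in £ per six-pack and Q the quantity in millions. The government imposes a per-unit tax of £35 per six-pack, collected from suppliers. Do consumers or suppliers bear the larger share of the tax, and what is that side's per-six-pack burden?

Demand slope: (352 − 372)/(50 − 45) = -4, so Qd = 552 − 4P.
Supply slope: (385 − 379)/(43 − 37) = 1, so Qs = P + 342.
Without the tax, 552 − 4P = P + 342 gives 5P = 210, so P* = £42 and Q* = 384.
With the tax collected from suppliers, supply shifts: Qs = (P − 35) + 342.
Solving gives Q = 356 with consumers paying £49 and suppliers receiving £14 (the £35 wedge).
Per-six-pack burden: consumers £7, suppliers £28.
Suppliers take the larger share because supply is less price-elastic here (demand slope 4 vs supply slope 1).

Suppliers bear the larger share: £28 per six-pack.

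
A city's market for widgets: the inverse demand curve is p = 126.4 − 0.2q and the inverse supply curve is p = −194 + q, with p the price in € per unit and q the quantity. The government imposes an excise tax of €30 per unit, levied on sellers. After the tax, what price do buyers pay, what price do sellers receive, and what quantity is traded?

Buyers pay €78; sellers receive €48; quantity = 242.

Inverting to q(p) form: qd = 632 − 5p; qs = p + 194.
Before the tax: set 632 − 5p = p + 194 → p* = €73, q* = 267.
With the tax collected from sellers, supply shifts: qs = (p − 30) + 194.
Solving gives q = 242 with buyers paying €78 and sellers receiving €48 (the €30 wedge).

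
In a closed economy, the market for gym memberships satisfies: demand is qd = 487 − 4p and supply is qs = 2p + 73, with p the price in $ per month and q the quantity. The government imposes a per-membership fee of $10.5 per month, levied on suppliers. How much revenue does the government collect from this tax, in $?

Before the tax: set 487 − 4p = 2p + 73 → p* = $69, q* = 211.
With the tax collected from suppliers, supply shifts: qs = 2(p − 10.5) + 73.
Solving gives q = 197 with buyers paying $72.5 and suppliers receiving $62 (the $10.5 wedge).
Revenue = t · Q = 10.5 · 197 = $2068.5.

Tax revenue = $2068.5.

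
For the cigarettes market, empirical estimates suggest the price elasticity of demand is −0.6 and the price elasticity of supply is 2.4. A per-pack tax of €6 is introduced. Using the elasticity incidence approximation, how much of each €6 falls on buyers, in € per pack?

Buyers bear ≈ €4.8 per pack.

Incidence ratio: buyers' share ≈ εs / (εs + |εd|) = 2.4 / (2.4 + 0.6) = 0.8.
So buyers bear ≈ 0.8 × €6 = €4.8; sellers bear €1.2.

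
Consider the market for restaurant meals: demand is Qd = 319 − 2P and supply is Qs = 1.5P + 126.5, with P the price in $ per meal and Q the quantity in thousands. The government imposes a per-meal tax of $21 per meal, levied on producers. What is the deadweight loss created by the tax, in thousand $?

Without the tax, 319 − 2P = 1.5P + 126.5 gives 3.5P = 192.5, so P* = $55 and Q* = 209.
With the tax collected from producers, supply shifts: Qs = 1.5(P − 21) + 126.5.
New equilibrium: consumers pay $64, producers receive $43, Q = 191. (Wedge: Pb − Ps = 21.)
Quantity falls by |ΔQ| = |209 − 191| = 18.
DWL = ½ · t · |ΔQ| = ½ · 21 · 18 = $189.

Deadweight loss = $189 thousand.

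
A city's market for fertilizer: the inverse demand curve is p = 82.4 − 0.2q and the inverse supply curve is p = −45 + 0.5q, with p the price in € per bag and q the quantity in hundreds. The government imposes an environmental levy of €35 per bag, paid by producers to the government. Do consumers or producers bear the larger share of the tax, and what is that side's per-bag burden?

Producers bear the larger share: €25 per bag.

Inverting to q(p) form: qd = 412 − 5p; qs = 2p + 90.
Before the tax: set 412 − 5p = 2p + 90 → p* = €46, q* = 182.
With the tax collected from producers, supply shifts: qs = 2(p − 35) + 90.
New equilibrium: consumers pay €56, producers receive €21, q = 132. (Wedge: pb − ps = 35.)
Per-bag burden: consumers €10, producers €25.
Producers take the larger share because supply is less price-elastic here (demand slope 5 vs supply slope 2).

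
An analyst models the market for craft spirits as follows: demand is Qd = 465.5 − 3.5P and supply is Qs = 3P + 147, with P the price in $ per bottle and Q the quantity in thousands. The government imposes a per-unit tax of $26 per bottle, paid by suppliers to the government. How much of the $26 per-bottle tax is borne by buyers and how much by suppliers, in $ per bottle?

Before the tax: set 465.5 − 3.5P = 3P + 147 → P* = $49, Q* = 294.
With the tax collected from suppliers, supply shifts: Qs = 3(P − 26) + 147.
Solving gives Q = 252 with buyers paying $61 and suppliers receiving $35 (the $26 wedge).
Burden on buyers: $12; on suppliers: $14. (They sum to $26.)

Buyers bear $12 per bottle; suppliers bear $14 per bottle.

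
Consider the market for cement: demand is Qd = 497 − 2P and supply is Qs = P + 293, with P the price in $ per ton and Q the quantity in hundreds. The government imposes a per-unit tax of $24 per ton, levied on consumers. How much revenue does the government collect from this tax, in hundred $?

Tax revenue = $8280 hundred.

Before the tax: set 497 − 2P = P + 293 → P* = $68, Q* = 361.
With the tax collected from consumers, demand (in seller-price terms) shifts: Qd = 497 − 2(P + 24).
New equilibrium: consumers pay $76, producers receive $52, Q = 345. (Wedge: Pb − Ps = 24.)
Revenue = t · Q = 24 · 345 = $8280.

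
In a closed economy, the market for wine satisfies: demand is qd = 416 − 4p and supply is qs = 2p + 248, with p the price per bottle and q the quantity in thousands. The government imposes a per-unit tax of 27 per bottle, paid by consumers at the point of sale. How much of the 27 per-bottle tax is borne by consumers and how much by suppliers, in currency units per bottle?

Consumers bear 9 per bottle; suppliers bear 18 per bottle.

Without the tax, 416 − 4p = 2p + 248 gives 6p = 168, so p* = 28 and q* = 304.
With the tax collected from consumers, demand (in seller-price terms) shifts: qd = 416 − 4(p + 27).
Solving gives q = 268 with consumers paying 37 and suppliers receiving 10 (the 27 wedge).
Burden on consumers: 9; on suppliers: 18. (They sum to 27.)
The less price-elastic side of the market bears the larger share of a per-unit tax.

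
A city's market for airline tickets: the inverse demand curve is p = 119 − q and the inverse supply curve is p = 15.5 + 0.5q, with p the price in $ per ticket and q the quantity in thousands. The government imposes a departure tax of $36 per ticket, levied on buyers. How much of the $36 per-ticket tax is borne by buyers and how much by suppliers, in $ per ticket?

Buyers bear $24 per ticket; suppliers bear $12 per ticket.

Inverting to q(p) form: qd = 119 − p; qs = 2p − 31.
Before the tax: set 119 − p = 2p − 31 → p* = $50, q* = 69.
With the tax collected from buyers, demand (in seller-price terms) shifts: qd = 119 − (p + 36).
New equilibrium: buyers pay $74, suppliers receive $38, q = 45. (Wedge: pb − ps = 36.)
Burden on buyers: $24; on suppliers: $12. (They sum to $36.)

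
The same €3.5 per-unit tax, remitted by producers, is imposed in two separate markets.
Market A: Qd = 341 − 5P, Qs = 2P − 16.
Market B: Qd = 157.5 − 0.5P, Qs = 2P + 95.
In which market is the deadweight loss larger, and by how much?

Market A, by €6.3.

Market A: pre-tax P* = €51, Q* = 86; post-tax Q = 81; deadweight loss = €8.75.
Market B: pre-tax P* = €25, Q* = 145; post-tax Q = 143.6; deadweight loss = €2.45.
Difference: €8.75 vs €2.45 → market A is larger by €6.3.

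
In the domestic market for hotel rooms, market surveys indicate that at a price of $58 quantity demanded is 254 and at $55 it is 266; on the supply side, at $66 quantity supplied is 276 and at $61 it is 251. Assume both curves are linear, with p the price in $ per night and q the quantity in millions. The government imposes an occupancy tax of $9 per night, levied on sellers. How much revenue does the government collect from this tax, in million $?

Tax revenue = $2034 million.

Demand slope: (266 − 254)/(55 − 58) = -4, so qd = 486 − 4p.
Supply slope: (251 − 276)/(61 − 66) = 5, so qs = 5p − 54.
Before the tax: set 486 − 4p = 5p − 54 → p* = $60, q* = 246.
With the tax collected from sellers, supply shifts: qs = 5(p − 9) − 54.
New equilibrium: buyers pay $65, sellers receive $56, q = 226. (Wedge: pb − ps = 9.)
Revenue = t · Q = 9 · 226 = $2034.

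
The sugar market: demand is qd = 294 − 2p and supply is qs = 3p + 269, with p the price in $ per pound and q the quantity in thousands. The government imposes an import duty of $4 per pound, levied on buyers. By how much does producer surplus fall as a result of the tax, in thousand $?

Producer surplus falls by $450.56 thousand.

Without the tax, 294 − 2p = 3p + 269 gives 5p = 25, so p* = $5 and q* = 284.
With the tax collected from buyers, demand (in seller-price terms) shifts: qd = 294 − 2(p + 4).
Solving gives q = 279.2 with buyers paying $7.4 and suppliers receiving $3.4 (the $4 wedge).
ΔPS is the trapezoid between Q = 279.2 and Q = 284 of height $1.6: ½ · (284 + 279.2) · 1.6 = $450.56.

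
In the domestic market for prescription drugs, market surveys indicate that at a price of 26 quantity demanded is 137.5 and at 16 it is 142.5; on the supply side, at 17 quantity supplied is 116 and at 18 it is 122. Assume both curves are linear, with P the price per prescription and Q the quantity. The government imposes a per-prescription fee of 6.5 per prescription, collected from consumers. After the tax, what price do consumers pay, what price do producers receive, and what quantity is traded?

Demand slope: (142.5 − 137.5)/(16 − 26) = -0.5, so Qd = 150.5 − 0.5P.
Supply slope: (122 − 116)/(18 − 17) = 6, so Qs = 6P + 14.
Without the tax, 150.5 − 0.5P = 6P + 14 gives 6.5P = 136.5, so P* = 21 and Q* = 140.
With the tax collected from consumers, demand (in seller-price terms) shifts: Qd = 150.5 − 0.5(P + 6.5).
Solving gives Q = 137 with consumers paying 27 and producers receiving 20.5 (the 6.5 wedge).
The less price-elastic side of the market bears the larger share of a per-unit tax.

Consumers pay 27; producers receive 20.5; quantity = 137.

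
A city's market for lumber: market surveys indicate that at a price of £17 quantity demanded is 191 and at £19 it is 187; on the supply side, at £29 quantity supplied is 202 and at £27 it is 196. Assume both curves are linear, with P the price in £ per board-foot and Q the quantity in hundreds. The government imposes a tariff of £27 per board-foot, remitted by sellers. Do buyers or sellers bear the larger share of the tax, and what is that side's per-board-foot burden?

Demand slope: (187 − 191)/(19 − 17) = -2, so Qd = 225 − 2P.
Supply slope: (196 − 202)/(27 − 29) = 3, so Qs = 3P + 115.
Before the tax: set 225 − 2P = 3P + 115 → P* = £22, Q* = 181.
With the tax collected from sellers, supply shifts: Qs = 3(P − 27) + 115.
New equilibrium: buyers pay £38.2, sellers receive £11.2, Q = 148.6. (Wedge: Pb − Ps = 27.)
Per-board-foot burden: buyers £16.2, sellers £10.8.
Buyers take the larger share because demand is less price-elastic here (demand slope 2 vs supply slope 3).
The less price-elastic side of the market bears the larger share of a per-unit tax.

Buyers bear the larger share: £16.2 per board-foot.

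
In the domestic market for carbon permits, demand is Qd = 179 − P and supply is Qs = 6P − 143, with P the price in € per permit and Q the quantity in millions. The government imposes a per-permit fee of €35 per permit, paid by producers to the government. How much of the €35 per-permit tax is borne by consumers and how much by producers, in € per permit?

Without the tax, 179 − P = 6P − 143 gives 7P = 322, so P* = €46 and Q* = 133.
With the tax collected from producers, supply shifts: Qs = 6(P − 35) − 143.
New equilibrium: consumers pay €76, producers receive €41, Q = 103. (Wedge: Pb − Ps = 35.)
Burden on consumers: €30; on producers: €5. (They sum to €35.)
The less price-elastic side of the market bears the larger share of a per-unit tax.

Consumers bear €30 per permit; producers bear €5 per permit.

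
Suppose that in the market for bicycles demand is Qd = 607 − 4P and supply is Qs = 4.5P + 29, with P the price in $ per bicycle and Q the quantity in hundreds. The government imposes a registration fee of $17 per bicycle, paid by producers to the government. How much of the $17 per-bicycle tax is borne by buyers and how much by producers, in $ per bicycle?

Buyers bear $9 per bicycle; producers bear $8 per bicycle.

Without the tax, 607 − 4P = 4.5P + 29 gives 8.5P = 578, so P* = $68 and Q* = 335.
With the tax collected from producers, supply shifts: Qs = 4.5(P − 17) + 29.
Solving gives Q = 299 with buyers paying $77 and producers receiving $60 (the $17 wedge).
Burden on buyers: $9; on producers: $8. (They sum to $17.)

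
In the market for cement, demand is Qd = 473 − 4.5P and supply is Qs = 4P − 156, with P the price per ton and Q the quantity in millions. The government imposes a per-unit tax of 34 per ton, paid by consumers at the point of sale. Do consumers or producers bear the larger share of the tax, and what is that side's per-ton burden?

Without the tax, 473 − 4.5P = 4P − 156 gives 8.5P = 629, so P* = 74 and Q* = 140.
With the tax collected from consumers, demand (in seller-price terms) shifts: Qd = 473 − 4.5(P + 34).
New equilibrium: consumers pay 90, producers receive 56, Q = 68. (Wedge: Pb − Ps = 34.)
Per-ton burden: consumers 16, producers 18.
Producers take the larger share because supply is less price-elastic here (demand slope 4.5 vs supply slope 4).
The less price-elastic side of the market bears the larger share of a per-unit tax.

Producers bear the larger share: 18 per ton.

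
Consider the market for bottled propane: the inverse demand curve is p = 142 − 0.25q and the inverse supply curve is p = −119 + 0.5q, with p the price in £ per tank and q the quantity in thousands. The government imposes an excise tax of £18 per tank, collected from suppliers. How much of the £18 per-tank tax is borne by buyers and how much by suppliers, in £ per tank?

Rewrite in direct form: qd = 568 − 4p and qs = 2p + 238.
Without the tax, 568 − 4p = 2p + 238 gives 6p = 330, so p* = £55 and q* = 348.
With the tax collected from suppliers, supply shifts: qs = 2(p − 18) + 238.
New equilibrium: buyers pay £61, suppliers receive £43, q = 324. (Wedge: pb − ps = 18.)
Burden on buyers: £6; on suppliers: £12. (They sum to £18.)

Buyers bear £6 per tank; suppliers bear £12 per tank.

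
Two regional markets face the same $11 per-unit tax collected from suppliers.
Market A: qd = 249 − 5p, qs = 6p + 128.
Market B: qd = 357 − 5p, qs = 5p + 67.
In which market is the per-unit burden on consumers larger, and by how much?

Market A: pre-tax p* = $11, q* = 194; post-tax q = 164; per-unit burden on consumers = $6.
Market B: pre-tax p* = $29, q* = 212; post-tax q = 184.5; per-unit burden on consumers = $5.5.
Difference: $6 vs $5.5 → market A is larger by $0.5.

Market A, by $0.5.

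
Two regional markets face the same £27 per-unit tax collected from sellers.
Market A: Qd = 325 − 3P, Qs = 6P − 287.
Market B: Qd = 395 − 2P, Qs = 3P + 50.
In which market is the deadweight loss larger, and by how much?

Market A: pre-tax P* = £68, Q* = 121; post-tax Q = 67; deadweight loss = £729.
Market B: pre-tax P* = £69, Q* = 257; post-tax Q = 224.6; deadweight loss = £437.4.
Difference: £729 vs £437.4 → market A is larger by £291.6.

Market A, by £291.6.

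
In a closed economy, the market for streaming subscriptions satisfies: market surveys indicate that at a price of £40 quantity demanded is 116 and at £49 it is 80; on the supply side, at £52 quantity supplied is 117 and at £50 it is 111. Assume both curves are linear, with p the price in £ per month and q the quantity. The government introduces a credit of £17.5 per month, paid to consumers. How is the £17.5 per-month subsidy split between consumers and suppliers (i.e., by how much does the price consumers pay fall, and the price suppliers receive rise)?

Consumers gain £7.5 per month; suppliers gain £10 per month.

Demand slope: (80 − 116)/(49 − 40) = -4, so qd = 276 − 4p.
Supply slope: (111 − 117)/(50 − 52) = 3, so qs = 3p − 39.
Before the subsidy: set 276 − 4p = 3p − 39 → p* = £45, q* = 96.
With a per-unit subsidy paid to consumers, each effectively pays p − 17.5, so demand becomes qd = 276 − 4(p − 17.5).
New equilibrium: consumers pay £37.5, suppliers receive £55, q = 126. (Wedge: pb − ps = −17.5.)
Gain to consumers: £7.5; to suppliers: £10. (They sum to £17.5.)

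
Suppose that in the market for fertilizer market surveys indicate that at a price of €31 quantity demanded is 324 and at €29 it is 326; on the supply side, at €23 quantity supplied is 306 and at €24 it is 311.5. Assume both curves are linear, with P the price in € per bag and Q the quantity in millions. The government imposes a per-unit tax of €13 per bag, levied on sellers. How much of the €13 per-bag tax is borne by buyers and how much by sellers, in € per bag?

Buyers bear €11 per bag; sellers bear €2 per bag.

Demand slope: (326 − 324)/(29 − 31) = -1, so Qd = 355 − P.
Supply slope: (311.5 − 306)/(24 − 23) = 5.5, so Qs = 5.5P + 179.5.
Without the tax, 355 − P = 5.5P + 179.5 gives 6.5P = 175.5, so P* = €27 and Q* = 328.
With the tax collected from sellers, supply shifts: Qs = 5.5(P − 13) + 179.5.
New equilibrium: buyers pay €38, sellers receive €25, Q = 317. (Wedge: Pb − Ps = 13.)
Burden on buyers: €11; on sellers: €2. (They sum to €13.)
The less price-elastic side of the market bears the larger share of a per-unit tax.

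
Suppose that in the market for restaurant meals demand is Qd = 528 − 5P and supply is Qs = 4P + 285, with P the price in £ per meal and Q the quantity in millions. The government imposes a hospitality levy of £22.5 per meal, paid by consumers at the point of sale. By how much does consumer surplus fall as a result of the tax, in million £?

Before the tax: set 528 − 5P = 4P + 285 → P* = £27, Q* = 393.
With the tax collected from consumers, demand (in seller-price terms) shifts: Qd = 528 − 5(P + 22.5).
New equilibrium: consumers pay £37, producers receive £14.5, Q = 343. (Wedge: Pb − Ps = 22.5.)
ΔCS is the trapezoid between Q = 343 and Q = 393 of height £10: ½ · (393 + 343) · 10 = £3680.

Consumer surplus falls by £3680 million.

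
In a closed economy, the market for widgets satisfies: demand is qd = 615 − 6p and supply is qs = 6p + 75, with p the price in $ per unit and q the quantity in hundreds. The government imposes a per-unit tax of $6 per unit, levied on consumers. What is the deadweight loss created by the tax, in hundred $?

Without the tax, 615 − 6p = 6p + 75 gives 12p = 540, so p* = $45 and q* = 345.
With the tax collected from consumers, demand (in seller-price terms) shifts: qd = 615 − 6(p + 6).
Solving gives q = 327 with consumers paying $48 and sellers receiving $42 (the $6 wedge).
Quantity falls by |ΔQ| = |345 − 327| = 18.
DWL = ½ · t · |ΔQ| = ½ · 6 · 18 = $54.

Deadweight loss = $54 hundred.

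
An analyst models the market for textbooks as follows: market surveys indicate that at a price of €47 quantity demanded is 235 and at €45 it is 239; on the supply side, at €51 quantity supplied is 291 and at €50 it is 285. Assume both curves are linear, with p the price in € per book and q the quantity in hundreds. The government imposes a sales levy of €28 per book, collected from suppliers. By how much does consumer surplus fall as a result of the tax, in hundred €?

Consumer surplus falls by €4662 hundred.

Demand slope: (239 − 235)/(45 − 47) = -2, so qd = 329 − 2p.
Supply slope: (285 − 291)/(50 − 51) = 6, so qs = 6p − 15.
Without the tax, 329 − 2p = 6p − 15 gives 8p = 344, so p* = €43 and q* = 243.
With the tax collected from suppliers, supply shifts: qs = 6(p − 28) − 15.
Solving gives q = 201 with buyers paying €64 and suppliers receiving €36 (the €28 wedge).
ΔCS is the trapezoid between Q = 201 and Q = 243 of height €21: ½ · (243 + 201) · 21 = €4662.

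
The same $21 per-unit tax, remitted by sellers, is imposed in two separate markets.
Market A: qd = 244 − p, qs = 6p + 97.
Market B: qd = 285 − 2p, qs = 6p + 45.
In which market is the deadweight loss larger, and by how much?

Market A: pre-tax p* = $21, q* = 223; post-tax q = 205; deadweight loss = $189.
Market B: pre-tax p* = $30, q* = 225; post-tax q = 193.5; deadweight loss = $330.75.
Difference: $189 vs $330.75 → market B is larger by $141.75.

Market B, by $141.75.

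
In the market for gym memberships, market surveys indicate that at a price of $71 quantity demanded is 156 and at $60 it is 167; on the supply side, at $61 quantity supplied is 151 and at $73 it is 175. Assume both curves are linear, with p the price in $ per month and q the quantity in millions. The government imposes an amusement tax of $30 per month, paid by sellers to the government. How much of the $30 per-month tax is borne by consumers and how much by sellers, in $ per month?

Demand slope: (167 − 156)/(60 − 71) = -1, so qd = 227 − p.
Supply slope: (175 − 151)/(73 − 61) = 2, so qs = 2p + 29.
Without the tax, 227 − p = 2p + 29 gives 3p = 198, so p* = $66 and q* = 161.
With the tax collected from sellers, supply shifts: qs = 2(p − 30) + 29.
Solving gives q = 141 with consumers paying $86 and sellers receiving $56 (the $30 wedge).
Burden on consumers: $20; on sellers: $10. (They sum to $30.)

Consumers bear $20 per month; sellers bear $10 per month.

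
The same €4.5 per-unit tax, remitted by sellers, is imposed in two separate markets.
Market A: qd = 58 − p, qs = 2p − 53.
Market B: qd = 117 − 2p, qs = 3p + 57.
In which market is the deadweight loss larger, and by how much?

Market B, by €5.4.

Market A: pre-tax p* = €37, q* = 21; post-tax q = 18; deadweight loss = €6.75.
Market B: pre-tax p* = €12, q* = 93; post-tax q = 87.6; deadweight loss = €12.15.
Difference: €6.75 vs €12.15 → market B is larger by €5.4.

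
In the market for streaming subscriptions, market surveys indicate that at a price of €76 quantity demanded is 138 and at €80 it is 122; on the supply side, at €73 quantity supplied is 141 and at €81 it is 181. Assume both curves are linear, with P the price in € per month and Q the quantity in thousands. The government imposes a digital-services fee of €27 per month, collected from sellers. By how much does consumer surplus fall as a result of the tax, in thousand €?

Demand slope: (122 − 138)/(80 − 76) = -4, so Qd = 442 − 4P.
Supply slope: (181 − 141)/(81 − 73) = 5, so Qs = 5P − 224.
Without the tax, 442 − 4P = 5P − 224 gives 9P = 666, so P* = €74 and Q* = 146.
With the tax collected from sellers, supply shifts: Qs = 5(P − 27) − 224.
Solving gives Q = 86 with consumers paying €89 and sellers receiving €62 (the €27 wedge).
ΔCS is the trapezoid between Q = 86 and Q = 146 of height €15: ½ · (146 + 86) · 15 = €1740.

Consumer surplus falls by €1740 thousand.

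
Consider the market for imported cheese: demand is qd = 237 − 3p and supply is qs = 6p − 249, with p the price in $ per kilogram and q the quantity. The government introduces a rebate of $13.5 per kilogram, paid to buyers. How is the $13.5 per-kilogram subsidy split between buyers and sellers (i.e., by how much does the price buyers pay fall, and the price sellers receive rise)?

Buyers gain $9 per kilogram; sellers gain $4.5 per kilogram.

Without the subsidy, 237 − 3p = 6p − 249 gives 9p = 486, so p* = $54 and q* = 75.
With a per-unit subsidy paid to buyers, each effectively pays p − 13.5, so demand becomes qd = 237 − 3(p − 13.5).
New equilibrium: buyers pay $45, sellers receive $58.5, q = 102. (Wedge: pb − ps = −13.5.)
Gain to buyers: $9; to sellers: $4.5. (They sum to $13.5.)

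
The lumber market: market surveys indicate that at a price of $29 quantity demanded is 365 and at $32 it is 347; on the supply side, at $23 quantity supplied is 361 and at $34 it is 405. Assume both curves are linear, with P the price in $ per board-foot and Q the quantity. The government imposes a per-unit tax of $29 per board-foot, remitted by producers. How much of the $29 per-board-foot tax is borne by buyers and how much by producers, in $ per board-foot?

Buyers bear $11.6 per board-foot; producers bear $17.4 per board-foot.

Demand slope: (347 − 365)/(32 − 29) = -6, so Qd = 539 − 6P.
Supply slope: (405 − 361)/(34 − 23) = 4, so Qs = 4P + 269.
Before the tax: set 539 − 6P = 4P + 269 → P* = $27, Q* = 377.
With the tax collected from producers, supply shifts: Qs = 4(P − 29) + 269.
Solving gives Q = 307.4 with buyers paying $38.6 and producers receiving $9.6 (the $29 wedge).
Burden on buyers: $11.6; on producers: $17.4. (They sum to $29.)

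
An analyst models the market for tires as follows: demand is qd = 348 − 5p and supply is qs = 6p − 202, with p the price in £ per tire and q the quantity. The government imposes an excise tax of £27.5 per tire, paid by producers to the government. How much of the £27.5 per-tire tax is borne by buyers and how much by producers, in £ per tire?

Without the tax, 348 − 5p = 6p − 202 gives 11p = 550, so p* = £50 and q* = 98.
With the tax collected from producers, supply shifts: qs = 6(p − 27.5) − 202.
New equilibrium: buyers pay £65, producers receive £37.5, q = 23. (Wedge: pb − ps = 27.5.)
Burden on buyers: £15; on producers: £12.5. (They sum to £27.5.)
The less price-elastic side of the market bears the larger share of a per-unit tax.

Buyers bear £15 per tire; producers bear £12.5 per tire.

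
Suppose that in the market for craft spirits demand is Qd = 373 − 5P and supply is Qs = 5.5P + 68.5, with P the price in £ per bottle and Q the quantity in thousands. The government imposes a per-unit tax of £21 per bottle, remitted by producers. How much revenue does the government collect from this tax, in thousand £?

Without the tax, 373 − 5P = 5.5P + 68.5 gives 10.5P = 304.5, so P* = £29 and Q* = 228.
With the tax collected from producers, supply shifts: Qs = 5.5(P − 21) + 68.5.
New equilibrium: consumers pay £40, producers receive £19, Q = 173. (Wedge: Pb − Ps = 21.)
Revenue = t · Q = 21 · 173 = £3633.

Tax revenue = £3633 thousand.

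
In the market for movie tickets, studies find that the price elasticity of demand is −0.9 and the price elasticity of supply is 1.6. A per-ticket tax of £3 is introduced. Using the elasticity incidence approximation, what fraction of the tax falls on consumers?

Consumers' share ≈ 0.64.

Incidence ratio: consumers' share ≈ εs / (εs + |εd|) = 1.6 / (1.6 + 0.9) = 0.64.
Supply is the more elastic side, so consumers bear the larger share.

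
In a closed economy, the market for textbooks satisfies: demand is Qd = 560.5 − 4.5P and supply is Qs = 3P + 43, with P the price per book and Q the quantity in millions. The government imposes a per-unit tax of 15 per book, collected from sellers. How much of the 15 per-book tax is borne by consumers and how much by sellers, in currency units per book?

Consumers bear 6 per book; sellers bear 9 per book.

Before the tax: set 560.5 − 4.5P = 3P + 43 → P* = 69, Q* = 250.
With the tax collected from sellers, supply shifts: Qs = 3(P − 15) + 43.
Solving gives Q = 223 with consumers paying 75 and sellers receiving 60 (the 15 wedge).
Burden on consumers: 6; on sellers: 9. (They sum to 15.)
The less price-elastic side of the market bears the larger share of a per-unit tax.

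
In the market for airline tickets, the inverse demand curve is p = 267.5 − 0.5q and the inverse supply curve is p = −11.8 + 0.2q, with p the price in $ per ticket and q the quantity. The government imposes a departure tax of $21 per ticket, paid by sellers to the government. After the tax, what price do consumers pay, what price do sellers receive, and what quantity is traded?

Consumers pay $83; sellers receive $62; quantity = 369.

Inverting to q(p) form: qd = 535 − 2p; qs = 5p + 59.
Without the tax, 535 − 2p = 5p + 59 gives 7p = 476, so p* = $68 and q* = 399.
With the tax collected from sellers, supply shifts: qs = 5(p − 21) + 59.
New equilibrium: consumers pay $83, sellers receive $62, q = 369. (Wedge: pb − ps = 21.)
The less price-elastic side of the market bears the larger share of a per-unit tax.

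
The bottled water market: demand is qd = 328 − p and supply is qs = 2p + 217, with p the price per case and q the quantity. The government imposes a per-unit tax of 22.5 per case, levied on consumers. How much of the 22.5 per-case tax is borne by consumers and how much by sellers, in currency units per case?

Before the tax: set 328 − p = 2p + 217 → p* = 37, q* = 291.
With the tax collected from consumers, demand (in seller-price terms) shifts: qd = 328 − (p + 22.5).
Solving gives q = 276 with consumers paying 52 and sellers receiving 29.5 (the 22.5 wedge).
Burden on consumers: 15; on sellers: 7.5. (They sum to 22.5.)
The less price-elastic side of the market bears the larger share of a per-unit tax.

Consumers bear 15 per case; sellers bear 7.5 per case.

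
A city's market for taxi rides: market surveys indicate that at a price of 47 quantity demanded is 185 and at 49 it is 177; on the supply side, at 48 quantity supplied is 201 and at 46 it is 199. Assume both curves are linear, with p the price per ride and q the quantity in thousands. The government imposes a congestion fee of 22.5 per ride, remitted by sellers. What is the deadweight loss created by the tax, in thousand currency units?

Deadweight loss = 202.5 thousand.

Demand slope: (177 − 185)/(49 − 47) = -4, so qd = 373 − 4p.
Supply slope: (199 − 201)/(46 − 48) = 1, so qs = p + 153.
Before the tax: set 373 − 4p = p + 153 → p* = 44, q* = 197.
With the tax collected from sellers, supply shifts: qs = (p − 22.5) + 153.
Solving gives q = 179 with buyers paying 48.5 and sellers receiving 26 (the 22.5 wedge).
Quantity falls by |ΔQ| = |197 − 179| = 18.
DWL = ½ · t · |ΔQ| = ½ · 22.5 · 18 = 202.5.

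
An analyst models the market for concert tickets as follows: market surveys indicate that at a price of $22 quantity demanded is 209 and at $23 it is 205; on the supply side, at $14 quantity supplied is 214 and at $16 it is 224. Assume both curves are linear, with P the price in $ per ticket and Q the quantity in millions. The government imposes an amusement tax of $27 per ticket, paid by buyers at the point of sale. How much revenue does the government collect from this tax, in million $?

Tax revenue = $4563 million.

Demand slope: (205 − 209)/(23 − 22) = -4, so Qd = 297 − 4P.
Supply slope: (224 − 214)/(16 − 14) = 5, so Qs = 5P + 144.
Before the tax: set 297 − 4P = 5P + 144 → P* = $17, Q* = 229.
With the tax collected from buyers, demand (in seller-price terms) shifts: Qd = 297 − 4(P + 27).
Solving gives Q = 169 with buyers paying $32 and sellers receiving $5 (the $27 wedge).
Revenue = t · Q = 27 · 169 = $4563.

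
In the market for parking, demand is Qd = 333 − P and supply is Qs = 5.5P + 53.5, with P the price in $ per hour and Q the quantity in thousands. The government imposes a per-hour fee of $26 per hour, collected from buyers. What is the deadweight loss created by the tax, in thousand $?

Before the tax: set 333 − P = 5.5P + 53.5 → P* = $43, Q* = 290.
With the tax collected from buyers, demand (in seller-price terms) shifts: Qd = 333 − (P + 26).
New equilibrium: buyers pay $65, producers receive $39, Q = 268. (Wedge: Pb − Ps = 26.)
Quantity falls by |ΔQ| = |290 − 268| = 22.
DWL = ½ · t · |ΔQ| = ½ · 26 · 22 = $286.

Deadweight loss = $286 thousand.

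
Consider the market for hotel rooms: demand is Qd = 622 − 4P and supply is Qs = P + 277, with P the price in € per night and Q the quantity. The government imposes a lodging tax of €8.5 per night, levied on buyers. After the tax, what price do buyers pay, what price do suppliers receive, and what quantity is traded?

Without the tax, 622 − 4P = P + 277 gives 5P = 345, so P* = €69 and Q* = 346.
With the tax collected from buyers, demand (in seller-price terms) shifts: Qd = 622 − 4(P + 8.5).
Solving gives Q = 339.2 with buyers paying €70.7 and suppliers receiving €62.2 (the €8.5 wedge).
The less price-elastic side of the market bears the larger share of a per-unit tax.

Buyers pay €70.7; suppliers receive €62.2; quantity = 339.2.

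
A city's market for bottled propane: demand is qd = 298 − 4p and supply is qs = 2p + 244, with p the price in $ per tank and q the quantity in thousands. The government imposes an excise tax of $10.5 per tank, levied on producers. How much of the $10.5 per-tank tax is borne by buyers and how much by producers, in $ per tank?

Buyers bear $3.5 per tank; producers bear $7 per tank.

Before the tax: set 298 − 4p = 2p + 244 → p* = $9, q* = 262.
With the tax collected from producers, supply shifts: qs = 2(p − 10.5) + 244.
Solving gives q = 248 with buyers paying $12.5 and producers receiving $2 (the $10.5 wedge).
Burden on buyers: $3.5; on producers: $7. (They sum to $10.5.)
The less price-elastic side of the market bears the larger share of a per-unit tax.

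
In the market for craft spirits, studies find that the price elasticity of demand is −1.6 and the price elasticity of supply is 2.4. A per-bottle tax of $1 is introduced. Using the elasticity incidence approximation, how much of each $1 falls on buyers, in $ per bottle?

Buyers bear ≈ $0.6 per bottle.

Incidence ratio: buyers' share ≈ εs / (εs + |εd|) = 2.4 / (2.4 + 1.6) = 0.6.
So buyers bear ≈ 0.6 × $1 = $0.6; suppliers bear $0.4.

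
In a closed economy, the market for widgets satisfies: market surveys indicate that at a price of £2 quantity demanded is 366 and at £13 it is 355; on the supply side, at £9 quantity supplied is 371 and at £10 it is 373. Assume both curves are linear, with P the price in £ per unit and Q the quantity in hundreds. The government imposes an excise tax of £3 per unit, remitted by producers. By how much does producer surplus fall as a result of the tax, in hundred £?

Demand slope: (355 − 366)/(13 − 2) = -1, so Qd = 368 − P.
Supply slope: (373 − 371)/(10 − 9) = 2, so Qs = 2P + 353.
Before the tax: set 368 − P = 2P + 353 → P* = £5, Q* = 363.
With the tax collected from producers, supply shifts: Qs = 2(P − 3) + 353.
Solving gives Q = 361 with consumers paying £7 and producers receiving £4 (the £3 wedge).
ΔPS is the trapezoid between Q = 361 and Q = 363 of height £1: ½ · (363 + 361) · 1 = £362.

Producer surplus falls by £362 hundred.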